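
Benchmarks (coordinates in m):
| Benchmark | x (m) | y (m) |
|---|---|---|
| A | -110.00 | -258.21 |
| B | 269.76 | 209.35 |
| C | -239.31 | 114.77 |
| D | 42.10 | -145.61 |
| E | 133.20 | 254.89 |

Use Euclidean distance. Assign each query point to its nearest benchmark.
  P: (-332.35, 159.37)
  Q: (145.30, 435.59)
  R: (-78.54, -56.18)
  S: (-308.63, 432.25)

P at (-332.35, 159.37):
  A: 473.09 m
  B: 604.18 m
  C: 103.18 m
  D: 482.93 m
  E: 475.25 m
  → nearest: C (103.18 m)
Q at (145.30, 435.59):
  A: 739.28 m
  B: 258.21 m
  C: 500.85 m
  D: 590.29 m
  E: 181.10 m
  → nearest: E (181.10 m)
R at (-78.54, -56.18):
  A: 204.46 m
  B: 437.97 m
  C: 234.67 m
  D: 150.17 m
  E: 376.30 m
  → nearest: D (150.17 m)
S at (-308.63, 432.25):
  A: 718.46 m
  B: 619.85 m
  C: 324.96 m
  D: 675.97 m
  E: 476.10 m
  → nearest: C (324.96 m)

P→C; Q→E; R→D; S→C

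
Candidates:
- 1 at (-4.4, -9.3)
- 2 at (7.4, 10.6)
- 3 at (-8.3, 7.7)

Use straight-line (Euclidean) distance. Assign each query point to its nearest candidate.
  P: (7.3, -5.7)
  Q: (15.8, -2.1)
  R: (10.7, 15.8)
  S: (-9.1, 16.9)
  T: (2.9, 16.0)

P→1; Q→2; R→2; S→3; T→2

P at (7.3, -5.7):
  1: √((-11.7)² + (-3.6)²) = √(136.890 + 12.960) = 12.2
  2: √((0.1)² + (16.3)²) = √(0.010 + 265.690) = 16.3
  3: √((-15.6)² + (13.4)²) = √(243.360 + 179.560) = 20.6
  → nearest: 1 (12.2)
Q at (15.8, -2.1):
  1: √((-20.2)² + (-7.2)²) = √(408.040 + 51.840) = 21.4
  2: √((-8.4)² + (12.7)²) = √(70.560 + 161.290) = 15.2
  3: √((-24.1)² + (9.8)²) = √(580.810 + 96.040) = 26.0
  → nearest: 2 (15.2)
R at (10.7, 15.8):
  1: √((-15.1)² + (-25.1)²) = √(228.010 + 630.010) = 29.3
  2: √((-3.3)² + (-5.2)²) = √(10.890 + 27.040) = 6.2
  3: √((-19.0)² + (-8.1)²) = √(361.000 + 65.610) = 20.7
  → nearest: 2 (6.2)
S at (-9.1, 16.9):
  1: √((4.7)² + (-26.2)²) = √(22.090 + 686.440) = 26.6
  2: √((16.5)² + (-6.3)²) = √(272.250 + 39.690) = 17.7
  3: √((0.8)² + (-9.2)²) = √(0.640 + 84.640) = 9.2
  → nearest: 3 (9.2)
T at (2.9, 16.0):
  1: √((-7.3)² + (-25.3)²) = √(53.290 + 640.090) = 26.3
  2: √((4.5)² + (-5.4)²) = √(20.250 + 29.160) = 7.0
  3: √((-11.2)² + (-8.3)²) = √(125.440 + 68.890) = 13.9
  → nearest: 2 (7.0)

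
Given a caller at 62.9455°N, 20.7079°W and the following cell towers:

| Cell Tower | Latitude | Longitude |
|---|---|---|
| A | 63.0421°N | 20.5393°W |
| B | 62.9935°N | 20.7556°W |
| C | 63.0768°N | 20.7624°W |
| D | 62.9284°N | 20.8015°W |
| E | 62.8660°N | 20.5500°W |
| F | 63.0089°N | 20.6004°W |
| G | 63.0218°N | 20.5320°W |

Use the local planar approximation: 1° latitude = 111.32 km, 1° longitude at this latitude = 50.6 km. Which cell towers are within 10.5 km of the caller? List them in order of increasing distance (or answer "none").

D, B, F

Distances from 62.9455°N, 20.7079°W:
A: √((0.0966·111.32)² + (0.1686·50.6)²) = √(115.638020 + 72.780691) = 13.7266 km
B: √((0.0480·111.32)² + (-0.0477·50.6)²) = √(28.551496 + 5.825562) = 5.8632 km
C: √((0.1313·111.32)² + (-0.0545·50.6)²) = √(213.636693 + 7.604909) = 14.8742 km
D: √((-0.0171·111.32)² + (-0.0936·50.6)²) = √(3.623586 + 22.431212) = 5.1044 km
E: √((-0.0795·111.32)² + (0.1579·50.6)²) = √(78.321438 + 63.835945) = 11.9230 km
F: √((0.0634·111.32)² + (0.1075·50.6)²) = √(49.810960 + 29.588160) = 8.9106 km
G: √((0.0763·111.32)² + (0.1759·50.6)²) = √(72.143211 + 79.219612) = 12.3030 km
Threshold 10.5 km: D (5.1044 km), B (5.8632 km), F (8.9106 km) are within range.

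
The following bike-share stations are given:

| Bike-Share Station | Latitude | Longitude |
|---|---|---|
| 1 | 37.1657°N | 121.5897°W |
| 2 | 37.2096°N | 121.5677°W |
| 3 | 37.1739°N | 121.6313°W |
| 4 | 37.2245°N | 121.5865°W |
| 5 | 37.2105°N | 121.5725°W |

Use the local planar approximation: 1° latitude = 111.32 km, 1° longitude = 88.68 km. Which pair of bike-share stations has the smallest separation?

2 and 5

Pairwise distances:
1–2: 5.2620 km
1–3: 3.8003 km
1–4: 6.5518 km
1–5: 5.2152 km
2–3: 6.8996 km
2–4: 2.3517 km
2–5: 0.4373 km
3–4: 6.8929 km
3–5: 6.6174 km
4–5: 1.9925 km
Closest pair: 2–5 at 0.4373 km.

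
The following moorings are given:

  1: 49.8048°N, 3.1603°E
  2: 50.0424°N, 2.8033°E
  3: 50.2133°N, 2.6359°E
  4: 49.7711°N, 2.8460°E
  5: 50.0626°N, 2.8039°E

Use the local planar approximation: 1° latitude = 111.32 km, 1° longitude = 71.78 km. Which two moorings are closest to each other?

2 and 5

Pairwise distances:
1–2: 36.8273 km
1–3: 59.0320 km
1–4: 22.8702 km
1–5: 38.4454 km
2–3: 22.5015 km
2–4: 30.3562 km
2–5: 2.2491 km
3–4: 51.4840 km
3–5: 20.6604 km
4–5: 32.5902 km
Closest pair: 2–5 at 2.2491 km.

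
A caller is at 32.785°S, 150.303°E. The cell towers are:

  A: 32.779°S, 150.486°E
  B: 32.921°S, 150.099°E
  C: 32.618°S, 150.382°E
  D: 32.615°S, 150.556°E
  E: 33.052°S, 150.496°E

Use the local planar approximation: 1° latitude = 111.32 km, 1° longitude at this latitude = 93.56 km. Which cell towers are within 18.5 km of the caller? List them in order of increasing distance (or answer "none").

A

Distances from 32.785°S, 150.303°E:
A: √((0.006·111.32)² + (0.183·93.56)²) = √(0.44612 + 293.14508) = 17.135 km
B: √((-0.136·111.32)² + (-0.204·93.56)²) = √(229.20507 + 364.28456) = 24.362 km
C: √((0.167·111.32)² + (0.079·93.56)²) = √(345.60446 + 54.63043) = 20.006 km
D: √((0.170·111.32)² + (0.253·93.56)²) = √(358.13292 + 560.30109) = 30.306 km
E: √((-0.267·111.32)² + (0.193·93.56)²) = √(883.42344 + 326.05814) = 34.778 km
Threshold 18.5 km: A (17.135 km) is within range.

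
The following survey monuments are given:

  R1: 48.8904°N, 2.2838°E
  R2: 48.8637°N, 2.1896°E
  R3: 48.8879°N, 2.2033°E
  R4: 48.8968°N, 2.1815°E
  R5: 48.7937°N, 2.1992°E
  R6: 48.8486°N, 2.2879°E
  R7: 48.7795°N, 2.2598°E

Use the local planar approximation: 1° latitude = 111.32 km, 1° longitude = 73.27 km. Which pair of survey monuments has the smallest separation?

Pairwise distances:
R1–R2: √((-0.0267·111.32)² + (-0.0942·73.27)²) = √(8.834234 + 47.638073) = 7.5148 km
R1–R3: √((-0.0025·111.32)² + (-0.0805·73.27)²) = √(0.077451 + 34.789176) = 5.9048 km
R1–R4: √((0.0064·111.32)² + (-0.1023·73.27)²) = √(0.507582 + 56.182835) = 7.5293 km
R1–R5: √((-0.0967·111.32)² + (-0.0846·73.27)²) = √(115.877560 + 38.423163) = 12.4218 km
R1–R6: √((-0.0418·111.32)² + (0.0041·73.27)²) = √(21.652047 + 0.090244) = 4.6629 km
R1–R7: √((-0.1109·111.32)² + (-0.0240·73.27)²) = √(152.408605 + 3.092252) = 12.4700 km
R2–R3: √((0.0242·111.32)² + (0.0137·73.27)²) = √(7.257334 + 1.007612) = 2.8749 km
R2–R4: √((0.0331·111.32)² + (-0.0081·73.27)²) = √(13.576955 + 0.352227) = 3.7322 km
R2–R5: √((-0.0700·111.32)² + (0.0096·73.27)²) = √(60.721498 + 0.494760) = 7.8241 km
R2–R6: √((-0.0151·111.32)² + (0.0983·73.27)²) = √(2.825532 + 51.875156) = 7.3960 km
R2–R7: √((-0.0842·111.32)² + (0.0702·73.27)²) = √(87.855828 + 26.456148) = 10.6917 km
R3–R4: √((0.0089·111.32)² + (-0.0218·73.27)²) = √(0.981582 + 2.551323) = 1.8796 km
R3–R5: √((-0.0942·111.32)² + (-0.0041·73.27)²) = √(109.963410 + 0.090244) = 10.4906 km
R3–R6: √((-0.0393·111.32)² + (0.0846·73.27)²) = √(19.139540 + 38.423163) = 7.5870 km
R3–R7: √((-0.1084·111.32)² + (0.0565·73.27)²) = √(145.614613 + 17.137571) = 12.7574 km
R4–R5: √((-0.1031·111.32)² + (0.0177·73.27)²) = √(131.723641 + 1.681895) = 11.5501 km
R4–R6: √((-0.0482·111.32)² + (0.1064·73.27)²) = √(28.789921 + 60.776493) = 9.4640 km
R4–R7: √((-0.1173·111.32)² + (0.0783·73.27)²) = √(170.507081 + 32.913639) = 14.2626 km
R5–R6: √((0.0549·111.32)² + (0.0887·73.27)²) = √(37.350041 + 42.237638) = 8.9212 km
R5–R7: √((-0.0142·111.32)² + (0.0606·73.27)²) = √(2.498752 + 19.715039) = 4.7132 km
R6–R7: √((-0.0691·111.32)² + (-0.0281·73.27)²) = √(59.170125 + 4.239016) = 7.9630 km
Closest pair: R3–R4 at 1.8796 km.

R3 and R4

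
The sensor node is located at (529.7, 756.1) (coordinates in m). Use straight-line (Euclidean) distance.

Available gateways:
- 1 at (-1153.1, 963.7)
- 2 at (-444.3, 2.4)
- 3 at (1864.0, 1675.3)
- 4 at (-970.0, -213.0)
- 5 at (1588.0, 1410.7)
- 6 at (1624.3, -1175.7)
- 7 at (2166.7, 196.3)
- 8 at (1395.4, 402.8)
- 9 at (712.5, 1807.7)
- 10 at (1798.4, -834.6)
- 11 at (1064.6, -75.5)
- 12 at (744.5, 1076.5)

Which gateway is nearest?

Distances from (529.7, 756.1):
1: √((-1682.8)² + (207.6)²) = √(2831815.840 + 43097.760) = 1695.6 m
2: √((-974.0)² + (-753.7)²) = √(948676.000 + 568063.690) = 1231.6 m
3: √((1334.3)² + (919.2)²) = √(1780356.490 + 844928.640) = 1620.3 m
4: √((-1499.7)² + (-969.1)²) = √(2249100.090 + 939154.810) = 1785.6 m
5: √((1058.3)² + (654.6)²) = √(1119998.890 + 428501.160) = 1244.4 m
6: √((1094.6)² + (-1931.8)²) = √(1198149.160 + 3731851.240) = 2220.4 m
7: √((1637.0)² + (-559.8)²) = √(2679769.000 + 313376.040) = 1730.1 m
8: √((865.7)² + (-353.3)²) = √(749436.490 + 124820.890) = 935.0 m
9: √((182.8)² + (1051.6)²) = √(33415.840 + 1105862.560) = 1067.4 m
10: √((1268.7)² + (-1590.7)²) = √(1609599.690 + 2530326.490) = 2034.7 m
11: √((534.9)² + (-831.6)²) = √(286118.010 + 691558.560) = 988.8 m
12: √((214.8)² + (320.4)²) = √(46139.040 + 102656.160) = 385.7 m
Minimum: 12 at 385.7 m.

12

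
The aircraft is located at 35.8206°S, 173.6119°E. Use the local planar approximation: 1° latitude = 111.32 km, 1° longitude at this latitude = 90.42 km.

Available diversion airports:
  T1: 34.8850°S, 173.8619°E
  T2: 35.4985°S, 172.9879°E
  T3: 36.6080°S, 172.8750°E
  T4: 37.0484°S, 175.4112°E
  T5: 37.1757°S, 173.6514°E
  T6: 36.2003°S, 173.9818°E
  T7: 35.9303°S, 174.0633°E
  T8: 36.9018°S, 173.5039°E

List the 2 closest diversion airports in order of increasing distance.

T7, T6

Distances from 35.8206°S, 173.6119°E:
T1: 106.5759 km
T2: 66.8514 km
T3: 110.1033 km
T4: 212.4853 km
T5: 150.8920 km
T6: 53.9005 km
T7: 42.6033 km
T8: 120.7547 km
Sorted: T7 (42.6033 km) < T6 (53.9005 km) < T2 (66.8514 km) < T1 (106.5759 km) < …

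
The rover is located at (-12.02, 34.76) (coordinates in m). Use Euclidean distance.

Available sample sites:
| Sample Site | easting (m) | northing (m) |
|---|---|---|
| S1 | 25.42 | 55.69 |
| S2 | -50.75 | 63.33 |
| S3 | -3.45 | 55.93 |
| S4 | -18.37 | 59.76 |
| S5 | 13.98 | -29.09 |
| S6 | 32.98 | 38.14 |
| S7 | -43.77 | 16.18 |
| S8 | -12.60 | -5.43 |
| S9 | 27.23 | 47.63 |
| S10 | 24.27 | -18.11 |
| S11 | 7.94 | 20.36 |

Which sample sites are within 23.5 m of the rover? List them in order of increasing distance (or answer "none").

S3

Distances from (-12.02, 34.76):
S1: 42.89 m
S2: 48.13 m
S3: 22.84 m
S4: 25.79 m
S5: 68.94 m
S6: 45.13 m
S7: 36.79 m
S8: 40.19 m
S9: 41.31 m
S10: 64.13 m
S11: 24.61 m
Threshold 23.5 m: S3 (22.84 m) is within range.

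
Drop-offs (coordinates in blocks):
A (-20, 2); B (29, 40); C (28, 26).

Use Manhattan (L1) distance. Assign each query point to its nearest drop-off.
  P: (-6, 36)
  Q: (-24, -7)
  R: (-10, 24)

P at (-6, 36):
  A: 48 blocks
  B: 39 blocks
  C: 44 blocks
  → nearest: B (39 blocks)
Q at (-24, -7):
  A: 13 blocks
  B: 100 blocks
  C: 85 blocks
  → nearest: A (13 blocks)
R at (-10, 24):
  A: 32 blocks
  B: 55 blocks
  C: 40 blocks
  → nearest: A (32 blocks)

P→B; Q→A; R→A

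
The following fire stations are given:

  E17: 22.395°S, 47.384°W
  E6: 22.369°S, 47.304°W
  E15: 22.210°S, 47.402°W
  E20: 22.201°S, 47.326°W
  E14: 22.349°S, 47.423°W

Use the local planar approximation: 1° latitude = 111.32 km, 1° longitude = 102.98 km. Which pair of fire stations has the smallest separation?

Pairwise distances:
E17–E6: 8.732 km
E17–E15: 20.677 km
E17–E20: 22.407 km
E17–E14: 6.508 km
E6–E15: 20.375 km
E6–E20: 18.838 km
E6–E14: 12.455 km
E15–E20: 7.890 km
E15–E14: 15.624 km
E20–E14: 19.267 km
Closest pair: E17–E14 at 6.508 km.

E17 and E14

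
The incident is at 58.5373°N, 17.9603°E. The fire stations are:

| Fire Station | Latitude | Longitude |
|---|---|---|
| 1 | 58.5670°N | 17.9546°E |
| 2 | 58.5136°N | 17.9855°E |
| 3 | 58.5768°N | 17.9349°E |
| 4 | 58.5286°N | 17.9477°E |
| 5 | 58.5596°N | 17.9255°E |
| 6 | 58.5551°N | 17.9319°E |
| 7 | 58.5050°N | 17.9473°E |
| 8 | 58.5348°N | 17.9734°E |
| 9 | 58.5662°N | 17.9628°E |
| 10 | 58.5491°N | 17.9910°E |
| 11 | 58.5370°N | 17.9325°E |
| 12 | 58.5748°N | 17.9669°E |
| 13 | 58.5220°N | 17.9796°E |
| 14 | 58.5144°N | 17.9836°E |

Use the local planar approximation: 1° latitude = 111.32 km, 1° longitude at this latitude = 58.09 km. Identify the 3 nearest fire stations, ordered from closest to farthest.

8, 4, 11

Distances from 58.5373°N, 17.9603°E:
1: 3.3227 km
2: 3.0172 km
3: 4.6381 km
4: 1.2140 km
5: 3.2014 km
6: 2.5784 km
7: 3.6741 km
8: 0.8103 km
9: 3.2204 km
10: 2.2149 km
11: 1.6152 km
12: 4.1921 km
13: 2.0391 km
14: 2.8863 km
Sorted: 8 (0.8103 km) < 4 (1.2140 km) < 11 (1.6152 km) < 13 (2.0391 km) < 10 (2.2149 km) < …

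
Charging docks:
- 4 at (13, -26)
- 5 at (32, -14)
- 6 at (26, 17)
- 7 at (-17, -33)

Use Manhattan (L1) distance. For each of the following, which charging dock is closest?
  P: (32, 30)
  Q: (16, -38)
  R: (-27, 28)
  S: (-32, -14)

P→6; Q→4; R→6; S→7

P at (32, 30):
  4: |-19| + |-56| = 19 + 56 = 75
  5: |0| + |-44| = 0 + 44 = 44
  6: |-6| + |-13| = 6 + 13 = 19
  7: |-49| + |-63| = 49 + 63 = 112
  → nearest: 6 (19)
Q at (16, -38):
  4: |-3| + |12| = 3 + 12 = 15
  5: |16| + |24| = 16 + 24 = 40
  6: |10| + |55| = 10 + 55 = 65
  7: |-33| + |5| = 33 + 5 = 38
  → nearest: 4 (15)
R at (-27, 28):
  4: |40| + |-54| = 40 + 54 = 94
  5: |59| + |-42| = 59 + 42 = 101
  6: |53| + |-11| = 53 + 11 = 64
  7: |10| + |-61| = 10 + 61 = 71
  → nearest: 6 (64)
S at (-32, -14):
  4: |45| + |-12| = 45 + 12 = 57
  5: |64| + |0| = 64 + 0 = 64
  6: |58| + |31| = 58 + 31 = 89
  7: |15| + |-19| = 15 + 19 = 34
  → nearest: 7 (34)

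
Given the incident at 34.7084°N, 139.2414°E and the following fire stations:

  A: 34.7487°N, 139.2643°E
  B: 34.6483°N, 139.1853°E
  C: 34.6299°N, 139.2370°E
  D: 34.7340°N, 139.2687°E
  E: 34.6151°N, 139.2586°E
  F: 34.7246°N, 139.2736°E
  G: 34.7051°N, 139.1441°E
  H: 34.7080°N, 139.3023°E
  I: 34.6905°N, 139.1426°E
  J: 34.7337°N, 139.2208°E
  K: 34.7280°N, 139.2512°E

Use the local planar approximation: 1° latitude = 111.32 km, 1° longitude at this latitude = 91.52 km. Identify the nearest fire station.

K

Distances from 34.7084°N, 139.2414°E:
A: 4.9516 km
B: 8.4333 km
C: 8.7479 km
D: 3.7900 km
E: 10.5048 km
F: 3.4549 km
G: 8.9125 km
H: 5.5737 km
I: 9.2591 km
J: 3.3892 km
K: 2.3590 km
Minimum: K at 2.3590 km.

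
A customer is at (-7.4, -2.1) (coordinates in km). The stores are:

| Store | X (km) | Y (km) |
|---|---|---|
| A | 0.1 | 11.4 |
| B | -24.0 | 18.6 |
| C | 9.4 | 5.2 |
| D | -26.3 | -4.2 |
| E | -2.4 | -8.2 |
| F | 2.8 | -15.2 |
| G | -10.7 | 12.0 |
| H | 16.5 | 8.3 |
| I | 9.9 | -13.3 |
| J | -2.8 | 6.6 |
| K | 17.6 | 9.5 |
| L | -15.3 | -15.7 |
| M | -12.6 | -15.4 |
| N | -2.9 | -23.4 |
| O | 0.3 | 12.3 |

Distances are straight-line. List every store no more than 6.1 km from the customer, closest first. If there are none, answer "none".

none

Distances from (-7.4, -2.1):
A: √((7.5)² + (13.5)²) = √(56.250 + 182.250) = 15.4 km
B: √((-16.6)² + (20.7)²) = √(275.560 + 428.490) = 26.5 km
C: √((16.8)² + (7.3)²) = √(282.240 + 53.290) = 18.3 km
D: √((-18.9)² + (-2.1)²) = √(357.210 + 4.410) = 19.0 km
E: √((5.0)² + (-6.1)²) = √(25.000 + 37.210) = 7.9 km
F: √((10.2)² + (-13.1)²) = √(104.040 + 171.610) = 16.6 km
G: √((-3.3)² + (14.1)²) = √(10.890 + 198.810) = 14.5 km
H: √((23.9)² + (10.4)²) = √(571.210 + 108.160) = 26.1 km
I: √((17.3)² + (-11.2)²) = √(299.290 + 125.440) = 20.6 km
J: √((4.6)² + (8.7)²) = √(21.160 + 75.690) = 9.8 km
K: √((25.0)² + (11.6)²) = √(625.000 + 134.560) = 27.6 km
L: √((-7.9)² + (-13.6)²) = √(62.410 + 184.960) = 15.7 km
M: √((-5.2)² + (-13.3)²) = √(27.040 + 176.890) = 14.3 km
N: √((4.5)² + (-21.3)²) = √(20.250 + 453.690) = 21.8 km
O: √((7.7)² + (14.4)²) = √(59.290 + 207.360) = 16.3 km
Threshold 6.1 km: none within range.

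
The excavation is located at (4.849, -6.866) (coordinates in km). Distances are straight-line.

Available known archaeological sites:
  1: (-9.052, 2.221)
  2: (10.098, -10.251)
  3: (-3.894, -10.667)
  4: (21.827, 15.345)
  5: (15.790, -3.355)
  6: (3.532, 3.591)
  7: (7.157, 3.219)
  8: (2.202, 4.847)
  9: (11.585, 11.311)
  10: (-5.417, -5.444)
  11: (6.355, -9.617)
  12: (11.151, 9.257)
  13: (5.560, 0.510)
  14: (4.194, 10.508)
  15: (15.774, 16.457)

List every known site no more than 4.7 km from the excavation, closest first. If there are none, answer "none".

11

Distances from (4.849, -6.866):
1: √((-13.901)² + (9.087)²) = √(193.23780 + 82.57357) = 16.608 km
2: √((5.249)² + (-3.385)²) = √(27.55200 + 11.45822) = 6.246 km
3: √((-8.743)² + (-3.801)²) = √(76.44005 + 14.44760) = 9.534 km
4: √((16.978)² + (22.211)²) = √(288.25248 + 493.32852) = 27.957 km
5: √((10.941)² + (3.511)²) = √(119.70548 + 12.32712) = 11.491 km
6: √((-1.317)² + (10.457)²) = √(1.73449 + 109.34885) = 10.540 km
7: √((2.308)² + (10.085)²) = √(5.32686 + 101.70722) = 10.346 km
8: √((-2.647)² + (11.713)²) = √(7.00661 + 137.19437) = 12.008 km
9: √((6.736)² + (18.177)²) = √(45.37370 + 330.40333) = 19.385 km
10: √((-10.266)² + (1.422)²) = √(105.39076 + 2.02208) = 10.364 km
11: √((1.506)² + (-2.751)²) = √(2.26804 + 7.56800) = 3.136 km
12: √((6.302)² + (16.123)²) = √(39.71520 + 259.95113) = 17.311 km
13: √((0.711)² + (7.376)²) = √(0.50552 + 54.40538) = 7.410 km
14: √((-0.655)² + (17.374)²) = √(0.42903 + 301.85588) = 17.386 km
15: √((10.925)² + (23.323)²) = √(119.35562 + 543.96233) = 25.755 km
Threshold 4.7 km: 11 (3.136 km) is within range.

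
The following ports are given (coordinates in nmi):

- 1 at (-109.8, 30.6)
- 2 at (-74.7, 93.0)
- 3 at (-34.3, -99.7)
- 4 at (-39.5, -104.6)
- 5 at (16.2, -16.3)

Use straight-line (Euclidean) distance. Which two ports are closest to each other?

3 and 4

Pairwise distances:
3–4: √((-5.2)² + (-4.9)²) = √(27.040 + 24.010) = 7.1 nmi
1–2: √((35.1)² + (62.4)²) = √(1232.010 + 3893.760) = 71.6 nmi
3–5: √((50.5)² + (83.4)²) = √(2550.250 + 6955.560) = 97.5 nmi
4–5: √((55.7)² + (88.3)²) = √(3102.490 + 7796.890) = 104.4 nmi
1–5: √((126.0)² + (-46.9)²) = √(15876.000 + 2199.610) = 134.4 nmi
2–5: √((90.9)² + (-109.3)²) = √(8262.810 + 11946.490) = 142.2 nmi
1–3: √((75.5)² + (-130.3)²) = √(5700.250 + 16978.090) = 150.6 nmi
1–4: √((70.3)² + (-135.2)²) = √(4942.090 + 18279.040) = 152.4 nmi
2–3: √((40.4)² + (-192.7)²) = √(1632.160 + 37133.290) = 196.9 nmi
2–4: √((35.2)² + (-197.6)²) = √(1239.040 + 39045.760) = 200.7 nmi
Closest pair: 3–4 at 7.1 nmi.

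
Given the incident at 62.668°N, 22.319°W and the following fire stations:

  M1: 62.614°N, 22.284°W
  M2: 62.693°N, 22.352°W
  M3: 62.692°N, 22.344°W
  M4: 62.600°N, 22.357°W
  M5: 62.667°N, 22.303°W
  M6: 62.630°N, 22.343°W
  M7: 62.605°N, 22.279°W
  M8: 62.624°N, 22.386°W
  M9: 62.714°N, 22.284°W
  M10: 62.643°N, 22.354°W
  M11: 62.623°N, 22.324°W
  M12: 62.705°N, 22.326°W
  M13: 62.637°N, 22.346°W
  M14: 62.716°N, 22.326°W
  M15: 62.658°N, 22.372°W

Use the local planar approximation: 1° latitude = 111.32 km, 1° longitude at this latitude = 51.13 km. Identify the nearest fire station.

Distances from 62.668°N, 22.319°W:
M1: √((-0.054·111.32)² + (0.035·51.13)²) = √(36.13549 + 3.20249) = 6.272 km
M2: √((0.025·111.32)² + (-0.033·51.13)²) = √(7.74509 + 2.84695) = 3.255 km
M3: √((0.024·111.32)² + (-0.025·51.13)²) = √(7.13787 + 1.63392) = 2.962 km
M4: √((-0.068·111.32)² + (-0.038·51.13)²) = √(57.30127 + 3.77502) = 7.815 km
M5: √((-0.001·111.32)² + (0.016·51.13)²) = √(0.01239 + 0.66925) = 0.826 km
M6: √((-0.038·111.32)² + (-0.024·51.13)²) = √(17.89425 + 1.50582) = 4.405 km
M7: √((-0.063·111.32)² + (0.040·51.13)²) = √(49.18441 + 4.18284) = 7.305 km
M8: √((-0.044·111.32)² + (-0.067·51.13)²) = √(23.99119 + 11.73549) = 5.977 km
M9: √((0.046·111.32)² + (0.035·51.13)²) = √(26.22177 + 3.20249) = 5.424 km
M10: √((-0.025·111.32)² + (-0.035·51.13)²) = √(7.74509 + 3.20249) = 3.309 km
M11: √((-0.045·111.32)² + (-0.005·51.13)²) = √(25.09409 + 0.06536) = 5.016 km
M12: √((0.037·111.32)² + (-0.007·51.13)²) = √(16.96484 + 0.12810) = 4.134 km
M13: √((-0.031·111.32)² + (-0.027·51.13)²) = √(11.90885 + 1.90581) = 3.717 km
M14: √((0.048·111.32)² + (-0.007·51.13)²) = √(28.55150 + 0.12810) = 5.355 km
M15: √((-0.010·111.32)² + (-0.053·51.13)²) = √(1.23921 + 7.34350) = 2.930 km
Minimum: M5 at 0.826 km.

M5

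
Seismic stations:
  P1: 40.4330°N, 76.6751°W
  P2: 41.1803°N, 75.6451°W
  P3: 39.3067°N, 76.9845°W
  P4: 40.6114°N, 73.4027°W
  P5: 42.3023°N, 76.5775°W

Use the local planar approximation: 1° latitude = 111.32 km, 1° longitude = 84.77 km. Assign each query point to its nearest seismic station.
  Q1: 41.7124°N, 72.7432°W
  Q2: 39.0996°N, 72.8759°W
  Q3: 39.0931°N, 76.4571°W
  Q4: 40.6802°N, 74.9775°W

Q1→P4; Q2→P4; Q3→P3; Q4→P2

Q1 at 41.7124°N, 72.7432°W:
  P1: 362.4609 km
  P2: 253.0250 km
  P3: 448.3120 km
  P4: 134.7116 km
  P5: 331.6008 km
  → nearest: P4 (134.7116 km)
Q2 at 39.0996°N, 72.8759°W:
  P1: 354.6183 km
  P2: 329.7798 km
  P3: 349.0482 km
  P4: 174.1177 km
  P5: 474.9427 km
  → nearest: P4 (174.1177 km)
Q3 at 39.0931°N, 76.4571°W:
  P1: 150.2981 km
  P2: 242.3287 km
  P3: 50.6376 km
  P4: 309.2040 km
  P5: 357.3939 km
  → nearest: P3 (50.6376 km)
Q4 at 40.6802°N, 74.9775°W:
  P1: 146.5130 km
  P2: 79.3850 km
  P3: 228.7426 km
  P4: 133.7153 km
  P5: 225.8370 km
  → nearest: P2 (79.3850 km)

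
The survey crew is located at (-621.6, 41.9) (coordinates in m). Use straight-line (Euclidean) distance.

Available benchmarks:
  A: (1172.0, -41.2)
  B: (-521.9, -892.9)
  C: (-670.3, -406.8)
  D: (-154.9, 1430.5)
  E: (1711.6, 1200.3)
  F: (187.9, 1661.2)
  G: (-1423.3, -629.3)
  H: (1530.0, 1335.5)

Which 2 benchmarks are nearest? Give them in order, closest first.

Distances from (-621.6, 41.9):
A: √((1793.6)² + (-83.1)²) = √(3217000.960 + 6905.610) = 1795.5 m
B: √((99.7)² + (-934.8)²) = √(9940.090 + 873851.040) = 940.1 m
C: √((-48.7)² + (-448.7)²) = √(2371.690 + 201331.690) = 451.3 m
D: √((466.7)² + (1388.6)²) = √(217808.890 + 1928209.960) = 1464.9 m
E: √((2333.2)² + (1158.4)²) = √(5443822.240 + 1341890.560) = 2604.9 m
F: √((809.5)² + (1619.3)²) = √(655290.250 + 2622132.490) = 1810.4 m
G: √((-801.7)² + (-671.2)²) = √(642722.890 + 450509.440) = 1045.6 m
H: √((2151.6)² + (1293.6)²) = √(4629382.560 + 1673400.960) = 2510.5 m
Sorted: C (451.3 m) < B (940.1 m) < G (1045.6 m) < D (1464.9 m) < …

C, B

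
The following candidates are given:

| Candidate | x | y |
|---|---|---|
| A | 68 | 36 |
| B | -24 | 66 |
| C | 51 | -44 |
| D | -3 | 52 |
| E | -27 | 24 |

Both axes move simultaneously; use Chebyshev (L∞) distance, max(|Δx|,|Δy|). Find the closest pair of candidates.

Pairwise distances:
A–B: 92
A–C: 80
A–D: 71
A–E: 95
B–C: 110
B–D: 21
B–E: 42
C–D: 96
C–E: 78
D–E: 28
Closest pair: B–D at 21.

B and D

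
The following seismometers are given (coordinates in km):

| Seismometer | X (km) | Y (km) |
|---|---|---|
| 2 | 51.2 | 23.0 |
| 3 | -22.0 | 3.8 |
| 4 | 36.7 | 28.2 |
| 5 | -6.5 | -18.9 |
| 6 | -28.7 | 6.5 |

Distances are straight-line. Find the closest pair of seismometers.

3 and 6

Pairwise distances:
2–3: √((-73.2)² + (-19.2)²) = √(5358.240 + 368.640) = 75.7 km
2–4: √((-14.5)² + (5.2)²) = √(210.250 + 27.040) = 15.4 km
2–5: √((-57.7)² + (-41.9)²) = √(3329.290 + 1755.610) = 71.3 km
2–6: √((-79.9)² + (-16.5)²) = √(6384.010 + 272.250) = 81.6 km
3–4: √((58.7)² + (24.4)²) = √(3445.690 + 595.360) = 63.6 km
3–5: √((15.5)² + (-22.7)²) = √(240.250 + 515.290) = 27.5 km
3–6: √((-6.7)² + (2.7)²) = √(44.890 + 7.290) = 7.2 km
4–5: √((-43.2)² + (-47.1)²) = √(1866.240 + 2218.410) = 63.9 km
4–6: √((-65.4)² + (-21.7)²) = √(4277.160 + 470.890) = 68.9 km
5–6: √((-22.2)² + (25.4)²) = √(492.840 + 645.160) = 33.7 km
Closest pair: 3–6 at 7.2 km.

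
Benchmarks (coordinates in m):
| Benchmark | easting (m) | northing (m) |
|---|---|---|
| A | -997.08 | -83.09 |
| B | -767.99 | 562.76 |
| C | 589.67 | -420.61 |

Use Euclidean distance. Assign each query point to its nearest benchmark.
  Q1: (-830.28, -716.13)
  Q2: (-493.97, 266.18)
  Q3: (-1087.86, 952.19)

Q1→A; Q2→B; Q3→B

Q1 at (-830.28, -716.13):
  A: √((-166.80)² + (633.04)²) = √(27822.2400 + 400739.6416) = 654.65 m
  B: √((62.29)² + (1278.89)²) = √(3880.0441 + 1635559.6321) = 1280.41 m
  C: √((1419.95)² + (295.52)²) = √(2016258.0025 + 87332.0704) = 1450.38 m
  → nearest: A (654.65 m)
Q2 at (-493.97, 266.18):
  A: √((-503.11)² + (-349.27)²) = √(253119.6721 + 121989.5329) = 612.46 m
  B: √((-274.02)² + (296.58)²) = √(75086.9604 + 87959.6964) = 403.79 m
  C: √((1083.64)² + (-686.79)²) = √(1174275.6496 + 471680.5041) = 1282.95 m
  → nearest: B (403.79 m)
Q3 at (-1087.86, 952.19):
  A: √((90.78)² + (-1035.28)²) = √(8241.0084 + 1071804.6784) = 1039.25 m
  B: √((319.87)² + (-389.43)²) = √(102316.8169 + 151655.7249) = 503.96 m
  C: √((1677.53)² + (-1372.80)²) = √(2814106.9009 + 1884579.8400) = 2167.65 m
  → nearest: B (503.96 m)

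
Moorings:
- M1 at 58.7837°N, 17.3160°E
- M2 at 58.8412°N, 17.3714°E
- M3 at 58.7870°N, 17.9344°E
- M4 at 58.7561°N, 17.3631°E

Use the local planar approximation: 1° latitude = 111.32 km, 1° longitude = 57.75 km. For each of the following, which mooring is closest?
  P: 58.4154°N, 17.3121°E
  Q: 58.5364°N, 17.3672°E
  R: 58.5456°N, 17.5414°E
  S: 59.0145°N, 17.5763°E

P at 58.4154°N, 17.3121°E:
  M1: √((0.3683·111.32)² + (0.0039·57.75)²) = √(1680.930793 + 0.050726) = 40.9998 km
  M2: √((0.4258·111.32)² + (0.0593·57.75)²) = √(2246.765309 + 11.727714) = 47.5236 km
  M3: √((0.3716·111.32)² + (0.6223·57.75)²) = √(1711.188315 + 1291.527266) = 54.7970 km
  M4: √((0.3407·111.32)² + (0.0510·57.75)²) = √(1438.436393 + 8.674498) = 38.0409 km
  → nearest: M4 (38.0409 km)
Q at 58.5364°N, 17.3672°E:
  M1: √((0.2473·111.32)² + (-0.0512·57.75)²) = √(757.869846 + 8.742666) = 27.6878 km
  M2: √((0.3048·111.32)² + (0.0042·57.75)²) = √(1151.267701 + 0.058831) = 33.9312 km
  M3: √((0.2506·111.32)² + (0.5672·57.75)²) = √(778.231004 + 1072.942434) = 43.0253 km
  M4: √((0.2197·111.32)² + (-0.0041·57.75)²) = √(598.145045 + 0.056062) = 24.4582 km
  → nearest: M4 (24.4582 km)
R at 58.5456°N, 17.5414°E:
  M1: √((0.2381·111.32)² + (-0.2254·57.75)²) = √(702.530504 + 169.438384) = 29.5291 km
  M2: √((0.2956·111.32)² + (-0.1700·57.75)²) = √(1082.817472 + 96.383306) = 34.3395 km
  M3: √((0.2414·111.32)² + (0.3930·57.75)²) = √(722.139211 + 515.097068) = 35.1744 km
  M4: √((0.2105·111.32)² + (-0.1783·57.75)²) = √(549.098928 + 106.024605) = 25.5954 km
  → nearest: M4 (25.5954 km)
S at 59.0145°N, 17.5763°E:
  M1: √((-0.2308·111.32)² + (-0.2603·57.75)²) = √(660.112572 + 225.970795) = 29.7672 km
  M2: √((-0.1733·111.32)² + (-0.2049·57.75)²) = √(372.171850 + 140.019297) = 22.6316 km
  M3: √((-0.2275·111.32)² + (0.3581·57.75)²) = √(641.370820 + 427.673774) = 32.6962 km
  M4: √((-0.2584·111.32)² + (-0.2132·57.75)²) = √(827.430288 + 151.592731) = 31.2893 km
  → nearest: M2 (22.6316 km)

P→M4; Q→M4; R→M4; S→M2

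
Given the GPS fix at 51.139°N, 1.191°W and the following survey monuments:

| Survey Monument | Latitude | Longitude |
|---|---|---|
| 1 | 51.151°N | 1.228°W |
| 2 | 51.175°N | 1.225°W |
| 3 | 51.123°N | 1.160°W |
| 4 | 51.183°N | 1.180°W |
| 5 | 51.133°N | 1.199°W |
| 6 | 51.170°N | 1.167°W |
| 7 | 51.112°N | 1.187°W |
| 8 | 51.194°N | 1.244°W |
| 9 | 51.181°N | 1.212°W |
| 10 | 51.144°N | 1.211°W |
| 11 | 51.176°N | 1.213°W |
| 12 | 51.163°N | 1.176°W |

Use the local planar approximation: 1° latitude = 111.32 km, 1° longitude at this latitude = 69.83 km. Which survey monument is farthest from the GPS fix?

Distances from 51.139°N, 1.191°W:
1: 2.909 km
2: 4.658 km
3: 2.803 km
4: 4.958 km
5: 0.871 km
6: 3.836 km
7: 3.019 km
8: 7.154 km
9: 4.900 km
10: 1.503 km
11: 4.396 km
12: 2.870 km
Maximum: 8 at 7.154 km.

8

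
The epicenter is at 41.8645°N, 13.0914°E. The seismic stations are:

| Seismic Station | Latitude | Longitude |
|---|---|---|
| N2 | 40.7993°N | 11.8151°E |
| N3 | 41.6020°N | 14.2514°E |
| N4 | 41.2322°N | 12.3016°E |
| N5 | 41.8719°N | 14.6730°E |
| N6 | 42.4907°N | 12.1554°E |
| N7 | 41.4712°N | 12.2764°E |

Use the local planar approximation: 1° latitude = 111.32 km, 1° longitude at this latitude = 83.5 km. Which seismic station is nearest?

Distances from 41.8645°N, 13.0914°E:
N2: 159.4307 km
N3: 101.1719 km
N4: 96.4552 km
N5: 132.0662 km
N6: 104.7265 km
N7: 80.9198 km
Minimum: N7 at 80.9198 km.

N7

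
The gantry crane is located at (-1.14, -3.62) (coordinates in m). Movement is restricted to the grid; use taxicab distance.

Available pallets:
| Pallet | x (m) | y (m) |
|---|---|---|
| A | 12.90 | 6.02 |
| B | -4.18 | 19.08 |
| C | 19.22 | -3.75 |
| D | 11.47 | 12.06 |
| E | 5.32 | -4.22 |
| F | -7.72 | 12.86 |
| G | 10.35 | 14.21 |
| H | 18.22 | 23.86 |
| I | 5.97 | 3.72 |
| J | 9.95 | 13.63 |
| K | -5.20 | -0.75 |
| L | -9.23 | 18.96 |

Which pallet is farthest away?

H

Distances from (-1.14, -3.62):
A: |14.04| + |9.64| = 14.04 + 9.64 = 23.68 m
B: |-3.04| + |22.70| = 3.04 + 22.70 = 25.74 m
C: |20.36| + |-0.13| = 20.36 + 0.13 = 20.49 m
D: |12.61| + |15.68| = 12.61 + 15.68 = 28.29 m
E: |6.46| + |-0.60| = 6.46 + 0.60 = 7.06 m
F: |-6.58| + |16.48| = 6.58 + 16.48 = 23.06 m
G: |11.49| + |17.83| = 11.49 + 17.83 = 29.32 m
H: |19.36| + |27.48| = 19.36 + 27.48 = 46.84 m
I: |7.11| + |7.34| = 7.11 + 7.34 = 14.45 m
J: |11.09| + |17.25| = 11.09 + 17.25 = 28.34 m
K: |-4.06| + |2.87| = 4.06 + 2.87 = 6.93 m
L: |-8.09| + |22.58| = 8.09 + 22.58 = 30.67 m
Maximum: H at 46.84 m.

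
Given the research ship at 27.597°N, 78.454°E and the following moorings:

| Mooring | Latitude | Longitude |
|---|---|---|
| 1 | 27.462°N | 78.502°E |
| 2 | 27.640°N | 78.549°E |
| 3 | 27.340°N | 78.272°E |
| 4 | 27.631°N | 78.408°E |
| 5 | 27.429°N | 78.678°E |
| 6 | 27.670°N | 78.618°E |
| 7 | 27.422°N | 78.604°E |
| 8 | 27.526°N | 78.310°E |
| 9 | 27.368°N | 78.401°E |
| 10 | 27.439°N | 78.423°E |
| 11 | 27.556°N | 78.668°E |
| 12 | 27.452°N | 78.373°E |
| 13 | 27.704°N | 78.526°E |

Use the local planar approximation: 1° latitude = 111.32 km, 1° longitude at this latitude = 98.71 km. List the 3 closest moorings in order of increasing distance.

Distances from 27.597°N, 78.454°E:
1: √((-0.135·111.32)² + (0.048·98.71)²) = √(225.84680 + 22.44940) = 15.757 km
2: √((0.043·111.32)² + (0.095·98.71)²) = √(22.91307 + 87.93657) = 10.529 km
3: √((-0.257·111.32)² + (-0.182·98.71)²) = √(818.48861 + 322.74913) = 33.782 km
4: √((0.034·111.32)² + (-0.046·98.71)²) = √(14.32532 + 20.61759) = 5.911 km
5: √((-0.168·111.32)² + (0.224·98.71)²) = √(349.75583 + 488.89809) = 28.960 km
6: √((0.073·111.32)² + (0.164·98.71)²) = √(66.03773 + 262.06559) = 18.114 km
7: √((-0.175·111.32)² + (0.150·98.71)²) = √(379.50936 + 219.23244) = 24.469 km
8: √((-0.071·111.32)² + (-0.144·98.71)²) = √(62.46879 + 202.04462) = 16.264 km
9: √((-0.229·111.32)² + (-0.053·98.71)²) = √(649.85634 + 27.36995) = 26.024 km
10: √((-0.158·111.32)² + (-0.031·98.71)²) = √(309.35744 + 9.36366) = 17.853 km
11: √((-0.041·111.32)² + (0.214·98.71)²) = √(20.83119 + 446.22084) = 21.611 km
12: √((-0.145·111.32)² + (-0.081·98.71)²) = √(260.54479 + 63.92818) = 18.013 km
13: √((0.107·111.32)² + (0.072·98.71)²) = √(141.87764 + 50.51115) = 13.870 km
Sorted: 4 (5.911 km) < 2 (10.529 km) < 13 (13.870 km) < 1 (15.757 km) < 8 (16.264 km) < …

4, 2, 13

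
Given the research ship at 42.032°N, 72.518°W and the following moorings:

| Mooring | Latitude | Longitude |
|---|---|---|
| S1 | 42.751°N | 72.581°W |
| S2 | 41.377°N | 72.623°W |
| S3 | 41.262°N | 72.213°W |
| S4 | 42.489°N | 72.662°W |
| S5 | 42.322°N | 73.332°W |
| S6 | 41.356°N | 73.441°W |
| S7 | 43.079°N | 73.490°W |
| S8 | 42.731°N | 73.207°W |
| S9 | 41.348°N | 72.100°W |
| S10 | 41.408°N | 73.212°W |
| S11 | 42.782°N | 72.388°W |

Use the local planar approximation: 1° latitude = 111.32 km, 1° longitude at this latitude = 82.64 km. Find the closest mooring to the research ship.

Distances from 42.032°N, 72.518°W:
S1: √((0.719·111.32)² + (-0.063·82.64)²) = √(6406.25433 + 27.10577) = 80.208 km
S2: √((-0.655·111.32)² + (-0.105·82.64)²) = √(5316.53889 + 75.29380) = 73.429 km
S3: √((-0.770·111.32)² + (0.305·82.64)²) = √(7347.30123 + 635.30211) = 89.345 km
S4: √((0.457·111.32)² + (-0.144·82.64)²) = √(2588.08655 + 141.61381) = 52.247 km
S5: √((0.290·111.32)² + (-0.814·82.64)²) = √(1042.17918 + 4525.11298) = 74.614 km
S6: √((-0.676·111.32)² + (-0.923·82.64)²) = √(5662.91167 + 5818.13801) = 107.150 km
S7: √((1.047·111.32)² + (-0.972·82.64)²) = √(13584.37803 + 6452.27913) = 141.551 km
S8: √((0.699·111.32)² + (-0.689·82.64)²) = √(6054.81317 + 3242.04517) = 96.420 km
S9: √((-0.684·111.32)² + (0.418·82.64)²) = √(5797.73817 + 1193.25477) = 83.612 km
S10: √((-0.624·111.32)² + (-0.694·82.64)²) = √(4825.20284 + 3289.27026) = 90.080 km
S11: √((0.750·111.32)² + (0.130·82.64)²) = √(6970.58010 + 115.41635) = 84.178 km
Minimum: S4 at 52.247 km.

S4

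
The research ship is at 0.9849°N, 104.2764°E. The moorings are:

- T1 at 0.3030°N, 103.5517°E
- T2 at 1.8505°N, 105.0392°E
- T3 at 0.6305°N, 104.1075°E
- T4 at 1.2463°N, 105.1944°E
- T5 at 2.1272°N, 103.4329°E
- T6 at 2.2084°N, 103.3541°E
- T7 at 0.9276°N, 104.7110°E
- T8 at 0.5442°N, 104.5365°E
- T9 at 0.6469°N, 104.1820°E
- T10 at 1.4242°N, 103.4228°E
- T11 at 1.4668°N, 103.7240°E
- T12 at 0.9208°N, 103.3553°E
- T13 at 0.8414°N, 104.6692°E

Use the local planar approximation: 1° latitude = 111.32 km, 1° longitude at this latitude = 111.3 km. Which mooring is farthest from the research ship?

T6

Distances from 0.9849°N, 104.2764°E:
T1: 110.7614 km
T2: 128.4248 km
T3: 43.7016 km
T4: 106.2363 km
T5: 158.0621 km
T6: 170.5517 km
T7: 48.7897 km
T8: 56.9632 km
T9: 39.0656 km
T10: 106.8530 km
T11: 81.5956 km
T12: 102.7665 km
T13: 46.5457 km
Maximum: T6 at 170.5517 km.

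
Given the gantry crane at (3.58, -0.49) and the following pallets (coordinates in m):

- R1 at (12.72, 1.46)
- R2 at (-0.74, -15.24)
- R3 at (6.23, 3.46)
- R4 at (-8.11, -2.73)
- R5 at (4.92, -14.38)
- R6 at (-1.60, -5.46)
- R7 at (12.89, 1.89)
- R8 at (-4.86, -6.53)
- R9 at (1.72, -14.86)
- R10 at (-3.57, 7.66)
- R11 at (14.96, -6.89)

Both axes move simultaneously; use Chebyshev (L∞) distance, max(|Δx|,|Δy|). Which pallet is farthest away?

R2

Distances from (3.58, -0.49):
R1: 9.14 m
R2: 14.75 m
R3: 3.95 m
R4: 11.69 m
R5: 13.89 m
R6: 5.18 m
R7: 9.31 m
R8: 8.44 m
R9: 14.37 m
R10: 8.15 m
R11: 11.38 m
Maximum: R2 at 14.75 m.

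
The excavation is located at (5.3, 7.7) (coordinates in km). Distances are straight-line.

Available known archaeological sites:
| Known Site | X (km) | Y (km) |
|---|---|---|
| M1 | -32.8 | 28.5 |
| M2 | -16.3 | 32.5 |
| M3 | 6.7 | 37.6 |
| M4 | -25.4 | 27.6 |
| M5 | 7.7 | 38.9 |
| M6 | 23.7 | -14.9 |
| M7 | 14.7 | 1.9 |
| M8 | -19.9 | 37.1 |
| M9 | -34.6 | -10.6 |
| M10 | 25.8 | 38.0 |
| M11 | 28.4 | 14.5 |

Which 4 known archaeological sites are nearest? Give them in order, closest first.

Distances from (5.3, 7.7):
M1: √((-38.1)² + (20.8)²) = √(1451.6100 + 432.6400) = 43.41 km
M2: √((-21.6)² + (24.8)²) = √(466.5600 + 615.0400) = 32.89 km
M3: √((1.4)² + (29.9)²) = √(1.9600 + 894.0100) = 29.93 km
M4: √((-30.7)² + (19.9)²) = √(942.4900 + 396.0100) = 36.59 km
M5: √((2.4)² + (31.2)²) = √(5.7600 + 973.4400) = 31.29 km
M6: √((18.4)² + (-22.6)²) = √(338.5600 + 510.7600) = 29.14 km
M7: √((9.4)² + (-5.8)²) = √(88.3600 + 33.6400) = 11.05 km
M8: √((-25.2)² + (29.4)²) = √(635.0400 + 864.3600) = 38.72 km
M9: √((-39.9)² + (-18.3)²) = √(1592.0100 + 334.8900) = 43.90 km
M10: √((20.5)² + (30.3)²) = √(420.2500 + 918.0900) = 36.58 km
M11: √((23.1)² + (6.8)²) = √(533.6100 + 46.2400) = 24.08 km
Sorted: M7 (11.05 km) < M11 (24.08 km) < M6 (29.14 km) < M3 (29.93 km) < M5 (31.29 km) < M2 (32.89 km) < …

M7, M11, M6, M3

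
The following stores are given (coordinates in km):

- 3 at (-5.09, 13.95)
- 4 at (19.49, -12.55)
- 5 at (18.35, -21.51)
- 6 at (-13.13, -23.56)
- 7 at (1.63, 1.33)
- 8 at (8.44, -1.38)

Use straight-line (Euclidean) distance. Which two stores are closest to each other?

7 and 8

Pairwise distances:
3–4: 36.14 km
3–5: 42.51 km
3–6: 38.36 km
3–7: 14.30 km
3–8: 20.45 km
4–5: 9.03 km
4–6: 34.43 km
4–7: 22.62 km
4–8: 15.71 km
5–6: 31.55 km
5–7: 28.31 km
5–8: 22.44 km
6–7: 28.94 km
6–8: 30.94 km
7–8: 7.33 km
Closest pair: 7–8 at 7.33 km.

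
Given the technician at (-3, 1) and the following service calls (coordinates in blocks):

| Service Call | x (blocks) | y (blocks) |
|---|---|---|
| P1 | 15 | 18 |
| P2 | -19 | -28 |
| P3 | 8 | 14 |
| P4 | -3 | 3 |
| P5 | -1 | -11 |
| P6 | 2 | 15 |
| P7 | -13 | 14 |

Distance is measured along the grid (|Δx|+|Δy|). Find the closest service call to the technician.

P4

Distances from (-3, 1):
P1: |18| + |17| = 18 + 17 = 35 blocks
P2: |-16| + |-29| = 16 + 29 = 45 blocks
P3: |11| + |13| = 11 + 13 = 24 blocks
P4: |0| + |2| = 0 + 2 = 2 blocks
P5: |2| + |-12| = 2 + 12 = 14 blocks
P6: |5| + |14| = 5 + 14 = 19 blocks
P7: |-10| + |13| = 10 + 13 = 23 blocks
Minimum: P4 at 2 blocks.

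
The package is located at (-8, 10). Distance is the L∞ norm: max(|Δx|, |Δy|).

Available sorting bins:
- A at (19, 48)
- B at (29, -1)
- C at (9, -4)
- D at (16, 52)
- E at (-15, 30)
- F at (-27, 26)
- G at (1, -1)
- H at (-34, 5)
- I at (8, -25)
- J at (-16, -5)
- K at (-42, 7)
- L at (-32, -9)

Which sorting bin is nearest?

Distances from (-8, 10):
A: 38
B: 37
C: 17
D: 42
E: 20
F: 19
G: 11
H: 26
I: 35
J: 15
K: 34
L: 24
Minimum: G at 11.

G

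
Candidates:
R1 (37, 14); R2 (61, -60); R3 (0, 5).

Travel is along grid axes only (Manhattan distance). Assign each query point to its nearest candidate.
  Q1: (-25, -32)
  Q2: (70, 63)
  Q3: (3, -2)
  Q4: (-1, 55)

Q1→R3; Q2→R1; Q3→R3; Q4→R3

Q1 at (-25, -32):
  R1: 108
  R2: 114
  R3: 62
  → nearest: R3 (62)
Q2 at (70, 63):
  R1: 82
  R2: 132
  R3: 128
  → nearest: R1 (82)
Q3 at (3, -2):
  R1: 50
  R2: 116
  R3: 10
  → nearest: R3 (10)
Q4 at (-1, 55):
  R1: 79
  R2: 177
  R3: 51
  → nearest: R3 (51)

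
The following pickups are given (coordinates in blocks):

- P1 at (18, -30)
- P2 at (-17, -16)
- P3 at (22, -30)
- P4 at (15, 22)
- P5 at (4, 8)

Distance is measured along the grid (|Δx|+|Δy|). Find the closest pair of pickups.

Pairwise distances:
P1–P2: |-35| + |14| = 35 + 14 = 49 blocks
P1–P3: |4| + |0| = 4 + 0 = 4 blocks
P1–P4: |-3| + |52| = 3 + 52 = 55 blocks
P1–P5: |-14| + |38| = 14 + 38 = 52 blocks
P2–P3: |39| + |-14| = 39 + 14 = 53 blocks
P2–P4: |32| + |38| = 32 + 38 = 70 blocks
P2–P5: |21| + |24| = 21 + 24 = 45 blocks
P3–P4: |-7| + |52| = 7 + 52 = 59 blocks
P3–P5: |-18| + |38| = 18 + 38 = 56 blocks
P4–P5: |-11| + |-14| = 11 + 14 = 25 blocks
Closest pair: P1–P3 at 4 blocks.

P1 and P3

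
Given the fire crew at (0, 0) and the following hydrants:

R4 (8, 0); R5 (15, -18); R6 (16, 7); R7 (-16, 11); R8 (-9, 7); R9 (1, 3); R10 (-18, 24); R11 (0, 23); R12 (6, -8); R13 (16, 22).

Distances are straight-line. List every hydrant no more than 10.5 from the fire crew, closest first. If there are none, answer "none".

Distances from (0, 0):
R4: √((8)² + (0)²) = √(64.000 + 0.000) = 8.0
R5: √((15)² + (-18)²) = √(225.000 + 324.000) = 23.4
R6: √((16)² + (7)²) = √(256.000 + 49.000) = 17.5
R7: √((-16)² + (11)²) = √(256.000 + 121.000) = 19.4
R8: √((-9)² + (7)²) = √(81.000 + 49.000) = 11.4
R9: √((1)² + (3)²) = √(1.000 + 9.000) = 3.2
R10: √((-18)² + (24)²) = √(324.000 + 576.000) = 30.0
R11: √((0)² + (23)²) = √(0.000 + 529.000) = 23.0
R12: √((6)² + (-8)²) = √(36.000 + 64.000) = 10.0
R13: √((16)² + (22)²) = √(256.000 + 484.000) = 27.2
Threshold 10.5: R9 (3.2), R4 (8.0), R12 (10.0) are within range.

R9, R4, R12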